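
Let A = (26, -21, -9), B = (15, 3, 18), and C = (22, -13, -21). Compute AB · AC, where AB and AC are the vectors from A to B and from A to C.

AB = B − A = (-11, 24, 27)
AC = C − A = (-4, 8, -12)
AB · AC = (-11)·(-4) + 24·8 + 27·(-12) = 44 + 192 - 324 = -88

-88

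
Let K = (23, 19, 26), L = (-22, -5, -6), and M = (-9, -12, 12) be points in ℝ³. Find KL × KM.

(-656, 394, 627)

KL = (-45, -24, -32)
KM = (-32, -31, -14)
i: (-24)·(-14) - (-32)·(-31) = 336 - 992 = -656
j: (-32)·(-32) - (-45)·(-14) = 1024 - 630 = 394
k: (-45)·(-31) - (-24)·(-32) = 1395 - 768 = 627
KL × KM = (-656, 394, 627)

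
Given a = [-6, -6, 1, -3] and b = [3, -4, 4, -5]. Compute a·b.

25

a · b = (-6)·3 + (-6)·(-4) + 1·4 + (-3)·(-5) = -18 + 24 + 4 + 15 = 25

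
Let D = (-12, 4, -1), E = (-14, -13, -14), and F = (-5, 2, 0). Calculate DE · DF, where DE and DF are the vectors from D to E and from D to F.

7

DE = E − D = (-2, -17, -13)
DF = F − D = (7, -2, 1)
DE · DF = (-2)·7 + (-17)·(-2) + (-13)·1 = -14 + 34 - 13 = 7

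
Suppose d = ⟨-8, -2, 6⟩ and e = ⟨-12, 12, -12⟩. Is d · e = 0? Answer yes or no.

yes

d · e = (-8)·(-12) + (-2)·12 + 6·(-12) = 96 - 24 - 72 = 0
Zero, so the vectors are orthogonal.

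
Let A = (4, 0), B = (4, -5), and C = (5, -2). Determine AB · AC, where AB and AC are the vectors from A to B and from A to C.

AB = B − A = (0, -5)
AC = C − A = (1, -2)
AB · AC = 0·1 + (-5)·(-2) = 0 + 10 = 10

10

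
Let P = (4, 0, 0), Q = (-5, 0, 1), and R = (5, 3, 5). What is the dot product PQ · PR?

PQ = Q − P = (-9, 0, 1)
PR = R − P = (1, 3, 5)
PQ · PR = (-9)·1 + 0·3 + 1·5 = -9 + 0 + 5 = -4

-4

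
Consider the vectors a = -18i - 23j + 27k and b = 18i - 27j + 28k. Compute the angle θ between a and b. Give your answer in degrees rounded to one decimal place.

51.9

a · b = (-18)·18 + (-23)·(-27) + 27·28 = -324 + 621 + 756 = 1053
|a|² = 324 + 529 + 729 = 1582,  |a| = √1582 ≈ 39.774364
|b|² = 324 + 729 + 784 = 1837,  |b| = √1837 ≈ 42.860238
cos θ = 1053 / (39.774364 · 42.860238) ≈ 0.61769
θ = arccos(0.61769) ≈ 51.9°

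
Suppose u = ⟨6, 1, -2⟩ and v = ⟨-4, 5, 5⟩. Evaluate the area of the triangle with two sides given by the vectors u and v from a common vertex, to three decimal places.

i: 1·5 - (-2)·5 = 5 - (-10) = 15
j: (-2)·(-4) - 6·5 = 8 - 30 = -22
k: 6·5 - 1·(-4) = 30 - (-4) = 34
u × v = (15, -22, 34)
|u × v| = √(15² + (-22)² + 34²) = √1865 ≈ 43.1856
area = ½ · 43.1856 ≈ 21.593

21.593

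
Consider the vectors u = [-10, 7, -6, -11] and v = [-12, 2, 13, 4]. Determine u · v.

u · v = (-10)·(-12) + 7·2 + (-6)·13 + (-11)·4 = 120 + 14 - 78 - 44 = 12

12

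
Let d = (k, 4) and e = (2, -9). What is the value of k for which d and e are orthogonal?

18

d · e = k·2 + 4·(-9) = -36 + 2k
Set equal to 0: 2k = 36, so k = 18.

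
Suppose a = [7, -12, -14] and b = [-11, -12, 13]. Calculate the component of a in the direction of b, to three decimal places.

-5.520

a · b = 7·(-11) + (-12)·(-12) + (-14)·13 = -77 + 144 - 182 = -115
|b| = √(121 + 144 + 169) = √434 ≈ 20.8327
comp_b a = -115 / √434 ≈ -5.520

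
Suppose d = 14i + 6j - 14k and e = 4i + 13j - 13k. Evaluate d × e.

(104, 126, 158)

i: 6·(-13) - (-14)·13 = -78 - (-182) = 104
j: (-14)·4 - 14·(-13) = -56 - (-182) = 126
k: 14·13 - 6·4 = 182 - 24 = 158
d × e = (104, 126, 158)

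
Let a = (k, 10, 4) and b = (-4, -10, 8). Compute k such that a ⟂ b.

a · b = k·(-4) + 10·(-10) + 4·8 = -68 - 4k
Set equal to 0: -4k = 68, so k = -17.

-17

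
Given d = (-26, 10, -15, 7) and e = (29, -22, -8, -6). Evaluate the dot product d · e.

d · e = (-26)·29 + 10·(-22) + (-15)·(-8) + 7·(-6) = -754 - 220 + 120 - 42 = -896

-896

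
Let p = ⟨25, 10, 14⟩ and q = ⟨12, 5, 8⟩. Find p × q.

(10, -32, 5)

i: 10·8 - 14·5 = 80 - 70 = 10
j: 14·12 - 25·8 = 168 - 200 = -32
k: 25·5 - 10·12 = 125 - 120 = 5
p × q = (10, -32, 5)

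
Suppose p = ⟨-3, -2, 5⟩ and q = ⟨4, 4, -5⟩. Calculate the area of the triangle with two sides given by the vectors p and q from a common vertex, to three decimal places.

i: (-2)·(-5) - 5·4 = 10 - 20 = -10
j: 5·4 - (-3)·(-5) = 20 - 15 = 5
k: (-3)·4 - (-2)·4 = -12 - (-8) = -4
p × q = (-10, 5, -4)
|p × q| = √((-10)² + 5² + (-4)²) = √141 ≈ 11.8743
area = ½ · 11.8743 ≈ 5.937

5.937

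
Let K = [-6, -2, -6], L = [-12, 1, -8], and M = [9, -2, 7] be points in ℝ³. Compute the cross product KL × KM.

KL = (-6, 3, -2)
KM = (15, 0, 13)
i: 3·13 - (-2)·0 = 39 - 0 = 39
j: (-2)·15 - (-6)·13 = -30 - (-78) = 48
k: (-6)·0 - 3·15 = 0 - 45 = -45
KL × KM = (39, 48, -45)

(39, 48, -45)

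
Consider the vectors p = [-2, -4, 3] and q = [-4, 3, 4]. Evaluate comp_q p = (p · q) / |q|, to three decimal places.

1.249

p · q = (-2)·(-4) + (-4)·3 + 3·4 = 8 - 12 + 12 = 8
|q| = √(16 + 9 + 16) = √41 ≈ 6.4031
comp_q p = 8 / √41 ≈ 1.249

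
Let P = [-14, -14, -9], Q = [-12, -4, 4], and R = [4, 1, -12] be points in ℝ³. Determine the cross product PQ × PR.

(-225, 240, -150)

PQ = (2, 10, 13)
PR = (18, 15, -3)
i: 10·(-3) - 13·15 = -30 - 195 = -225
j: 13·18 - 2·(-3) = 234 - (-6) = 240
k: 2·15 - 10·18 = 30 - 180 = -150
PQ × PR = (-225, 240, -150)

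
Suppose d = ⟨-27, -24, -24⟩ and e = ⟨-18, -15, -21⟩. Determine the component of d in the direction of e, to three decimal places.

d · e = (-27)·(-18) + (-24)·(-15) + (-24)·(-21) = 486 + 360 + 504 = 1350
|e| = √(324 + 225 + 441) = √990 ≈ 31.4643
comp_e d = 1350 / √990 ≈ 42.906

42.906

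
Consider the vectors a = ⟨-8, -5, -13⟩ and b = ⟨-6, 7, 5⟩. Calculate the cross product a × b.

i: (-5)·5 - (-13)·7 = -25 - (-91) = 66
j: (-13)·(-6) - (-8)·5 = 78 - (-40) = 118
k: (-8)·7 - (-5)·(-6) = -56 - 30 = -86
a × b = (66, 118, -86)

(66, 118, -86)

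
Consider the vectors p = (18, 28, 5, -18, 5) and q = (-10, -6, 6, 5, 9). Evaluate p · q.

p · q = 18·(-10) + 28·(-6) + 5·6 + (-18)·5 + 5·9 = -180 - 168 + 30 - 90 + 45 = -363

-363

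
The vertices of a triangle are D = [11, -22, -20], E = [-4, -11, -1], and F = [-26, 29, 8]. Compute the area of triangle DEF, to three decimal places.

401.614

DE = (-15, 11, 19),  DF = (-37, 51, 28)
i: 11·28 - 19·51 = 308 - 969 = -661
j: 19·(-37) - (-15)·28 = -703 - (-420) = -283
k: (-15)·51 - 11·(-37) = -765 - (-407) = -358
DE × DF = (-661, -283, -358)
|DE × DF| = √645174 ≈ 803.2272
area = ½ · 803.2272 ≈ 401.614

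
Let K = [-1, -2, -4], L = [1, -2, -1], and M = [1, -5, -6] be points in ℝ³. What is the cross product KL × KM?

(9, 10, -6)

KL = (2, 0, 3)
KM = (2, -3, -2)
i: 0·(-2) - 3·(-3) = 0 - (-9) = 9
j: 3·2 - 2·(-2) = 6 - (-4) = 10
k: 2·(-3) - 0·2 = -6 - 0 = -6
KL × KM = (9, 10, -6)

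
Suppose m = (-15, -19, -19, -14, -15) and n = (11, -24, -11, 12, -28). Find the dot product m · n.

752

m · n = (-15)·11 + (-19)·(-24) + (-19)·(-11) + (-14)·12 + (-15)·(-28) = -165 + 456 + 209 - 168 + 420 = 752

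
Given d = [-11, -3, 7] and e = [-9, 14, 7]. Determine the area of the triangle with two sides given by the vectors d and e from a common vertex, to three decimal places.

108.533

i: (-3)·7 - 7·14 = -21 - 98 = -119
j: 7·(-9) - (-11)·7 = -63 - (-77) = 14
k: (-11)·14 - (-3)·(-9) = -154 - 27 = -181
d × e = (-119, 14, -181)
|d × e| = √((-119)² + 14² + (-181)²) = √47118 ≈ 217.0668
area = ½ · 217.0668 ≈ 108.533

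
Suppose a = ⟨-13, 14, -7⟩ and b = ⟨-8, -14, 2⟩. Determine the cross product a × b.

(-70, 82, 294)

i: 14·2 - (-7)·(-14) = 28 - 98 = -70
j: (-7)·(-8) - (-13)·2 = 56 - (-26) = 82
k: (-13)·(-14) - 14·(-8) = 182 - (-112) = 294
a × b = (-70, 82, 294)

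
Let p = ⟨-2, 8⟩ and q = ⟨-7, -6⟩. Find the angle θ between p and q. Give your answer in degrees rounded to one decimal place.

p · q = (-2)·(-7) + 8·(-6) = 14 - 48 = -34
|p|² = 4 + 64 = 68,  |p| = √68 ≈ 8.246211
|q|² = 49 + 36 = 85,  |q| = √85 ≈ 9.219544
cos θ = -34 / (8.246211 · 9.219544) ≈ -0.44721
θ = arccos(-0.44721) ≈ 116.6°

116.6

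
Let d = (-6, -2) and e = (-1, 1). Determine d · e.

d · e = (-6)·(-1) + (-2)·1 = 6 - 2 = 4

4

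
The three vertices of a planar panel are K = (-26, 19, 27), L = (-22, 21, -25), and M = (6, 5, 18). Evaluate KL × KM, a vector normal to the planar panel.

(-746, -1628, -120)

KL = (4, 2, -52)
KM = (32, -14, -9)
i: 2·(-9) - (-52)·(-14) = -18 - 728 = -746
j: (-52)·32 - 4·(-9) = -1664 - (-36) = -1628
k: 4·(-14) - 2·32 = -56 - 64 = -120
KL × KM = (-746, -1628, -120)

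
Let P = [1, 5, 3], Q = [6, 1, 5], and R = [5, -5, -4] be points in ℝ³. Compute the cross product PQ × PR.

(48, 43, -34)

PQ = (5, -4, 2)
PR = (4, -10, -7)
i: (-4)·(-7) - 2·(-10) = 28 - (-20) = 48
j: 2·4 - 5·(-7) = 8 - (-35) = 43
k: 5·(-10) - (-4)·4 = -50 - (-16) = -34
PQ × PR = (48, 43, -34)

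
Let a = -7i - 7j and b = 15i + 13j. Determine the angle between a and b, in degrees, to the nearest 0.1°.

a · b = (-7)·15 + (-7)·13 = -105 - 91 = -196
|a|² = 49 + 49 = 98,  |a| = √98 ≈ 9.899495
|b|² = 225 + 169 = 394,  |b| = √394 ≈ 19.849433
cos θ = -196 / (9.899495 · 19.849433) ≈ -0.99746
θ = arccos(-0.99746) ≈ 175.9°

175.9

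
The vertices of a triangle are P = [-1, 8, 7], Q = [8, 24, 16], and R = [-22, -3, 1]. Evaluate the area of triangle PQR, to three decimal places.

136.385

PQ = (9, 16, 9),  PR = (-21, -11, -6)
i: 16·(-6) - 9·(-11) = -96 - (-99) = 3
j: 9·(-21) - 9·(-6) = -189 - (-54) = -135
k: 9·(-11) - 16·(-21) = -99 - (-336) = 237
PQ × PR = (3, -135, 237)
|PQ × PR| = √74403 ≈ 272.7691
area = ½ · 272.7691 ≈ 136.385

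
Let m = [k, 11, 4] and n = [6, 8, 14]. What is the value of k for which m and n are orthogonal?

-24

m · n = k·6 + 11·8 + 4·14 = 144 + 6k
Set equal to 0: 6k = -144, so k = -24.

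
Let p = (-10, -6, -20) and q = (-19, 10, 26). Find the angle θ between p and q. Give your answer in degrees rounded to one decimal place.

120.0

p · q = (-10)·(-19) + (-6)·10 + (-20)·26 = 190 - 60 - 520 = -390
|p|² = 100 + 36 + 400 = 536,  |p| = √536 ≈ 23.151674
|q|² = 361 + 100 + 676 = 1137,  |q| = √1137 ≈ 33.719431
cos θ = -390 / (23.151674 · 33.719431) ≈ -0.49958
θ = arccos(-0.49958) ≈ 120.0°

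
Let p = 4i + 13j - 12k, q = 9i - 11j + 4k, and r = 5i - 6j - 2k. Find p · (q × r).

666

q × r:
i: (-11)·(-2) - 4·(-6) = 22 - (-24) = 46
j: 4·5 - 9·(-2) = 20 - (-18) = 38
k: 9·(-6) - (-11)·5 = -54 - (-55) = 1
q × r = (46, 38, 1)
p · (q × r) = 4·46 + 13·38 + (-12)·1 = 184 + 494 - 12 = 666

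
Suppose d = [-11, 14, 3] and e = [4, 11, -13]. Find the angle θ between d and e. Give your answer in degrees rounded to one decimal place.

d · e = (-11)·4 + 14·11 + 3·(-13) = -44 + 154 - 39 = 71
|d|² = 121 + 196 + 9 = 326,  |d| = √326 ≈ 18.055470
|e|² = 16 + 121 + 169 = 306,  |e| = √306 ≈ 17.492856
cos θ = 71 / (18.055470 · 17.492856) ≈ 0.22480
θ = arccos(0.22480) ≈ 77.0°

77.0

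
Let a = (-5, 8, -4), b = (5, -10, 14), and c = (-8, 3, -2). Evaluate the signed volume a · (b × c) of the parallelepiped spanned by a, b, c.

-446

b × c:
i: (-10)·(-2) - 14·3 = 20 - 42 = -22
j: 14·(-8) - 5·(-2) = -112 - (-10) = -102
k: 5·3 - (-10)·(-8) = 15 - 80 = -65
b × c = (-22, -102, -65)
a · (b × c) = (-5)·(-22) + 8·(-102) + (-4)·(-65) = 110 - 816 + 260 = -446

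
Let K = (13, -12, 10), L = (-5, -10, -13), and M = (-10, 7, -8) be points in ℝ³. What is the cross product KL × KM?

(401, 205, -296)

KL = (-18, 2, -23)
KM = (-23, 19, -18)
i: 2·(-18) - (-23)·19 = -36 - (-437) = 401
j: (-23)·(-23) - (-18)·(-18) = 529 - 324 = 205
k: (-18)·19 - 2·(-23) = -342 - (-46) = -296
KL × KM = (401, 205, -296)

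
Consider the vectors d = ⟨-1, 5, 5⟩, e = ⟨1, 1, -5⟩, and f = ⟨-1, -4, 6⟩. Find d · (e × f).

-6

e × f:
i: 1·6 - (-5)·(-4) = 6 - 20 = -14
j: (-5)·(-1) - 1·6 = 5 - 6 = -1
k: 1·(-4) - 1·(-1) = -4 - (-1) = -3
e × f = (-14, -1, -3)
d · (e × f) = (-1)·(-14) + 5·(-1) + 5·(-3) = 14 - 5 - 15 = -6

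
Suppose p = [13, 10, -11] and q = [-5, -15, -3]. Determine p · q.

p · q = 13·(-5) + 10·(-15) + (-11)·(-3) = -65 - 150 + 33 = -182

-182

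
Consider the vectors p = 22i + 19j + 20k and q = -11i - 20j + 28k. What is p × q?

i: 19·28 - 20·(-20) = 532 - (-400) = 932
j: 20·(-11) - 22·28 = -220 - 616 = -836
k: 22·(-20) - 19·(-11) = -440 - (-209) = -231
p × q = (932, -836, -231)

(932, -836, -231)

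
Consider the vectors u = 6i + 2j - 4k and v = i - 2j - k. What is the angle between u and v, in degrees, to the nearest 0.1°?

u · v = 6·1 + 2·(-2) + (-4)·(-1) = 6 - 4 + 4 = 6
|u|² = 36 + 4 + 16 = 56,  |u| = √56 ≈ 7.483315
|v|² = 1 + 4 + 1 = 6,  |v| = √6 ≈ 2.449490
cos θ = 6 / (7.483315 · 2.449490) ≈ 0.32733
θ = arccos(0.32733) ≈ 70.9°

70.9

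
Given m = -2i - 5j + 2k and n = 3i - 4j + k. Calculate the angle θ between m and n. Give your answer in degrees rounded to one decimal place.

56.9

m · n = (-2)·3 + (-5)·(-4) + 2·1 = -6 + 20 + 2 = 16
|m|² = 4 + 25 + 4 = 33,  |m| = √33 ≈ 5.744563
|n|² = 9 + 16 + 1 = 26,  |n| = √26 ≈ 5.099020
cos θ = 16 / (5.744563 · 5.099020) ≈ 0.54623
θ = arccos(0.54623) ≈ 56.9°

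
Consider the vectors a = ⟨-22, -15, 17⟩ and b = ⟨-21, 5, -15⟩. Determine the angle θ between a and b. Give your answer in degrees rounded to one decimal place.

80.9

a · b = (-22)·(-21) + (-15)·5 + 17·(-15) = 462 - 75 - 255 = 132
|a|² = 484 + 225 + 289 = 998,  |a| = √998 ≈ 31.591138
|b|² = 441 + 25 + 225 = 691,  |b| = √691 ≈ 26.286879
cos θ = 132 / (31.591138 · 26.286879) ≈ 0.15895
θ = arccos(0.15895) ≈ 80.9°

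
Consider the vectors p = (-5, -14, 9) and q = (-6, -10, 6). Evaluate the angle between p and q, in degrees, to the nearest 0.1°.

10.6

p · q = (-5)·(-6) + (-14)·(-10) + 9·6 = 30 + 140 + 54 = 224
|p|² = 25 + 196 + 81 = 302,  |p| = √302 ≈ 17.378147
|q|² = 36 + 100 + 36 = 172,  |q| = √172 ≈ 13.114877
cos θ = 224 / (17.378147 · 13.114877) ≈ 0.98283
θ = arccos(0.98283) ≈ 10.6°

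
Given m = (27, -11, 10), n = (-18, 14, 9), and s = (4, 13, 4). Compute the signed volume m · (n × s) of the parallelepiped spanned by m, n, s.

-5735

n × s:
i: 14·4 - 9·13 = 56 - 117 = -61
j: 9·4 - (-18)·4 = 36 - (-72) = 108
k: (-18)·13 - 14·4 = -234 - 56 = -290
n × s = (-61, 108, -290)
m · (n × s) = 27·(-61) + (-11)·108 + 10·(-290) = -1647 - 1188 - 2900 = -5735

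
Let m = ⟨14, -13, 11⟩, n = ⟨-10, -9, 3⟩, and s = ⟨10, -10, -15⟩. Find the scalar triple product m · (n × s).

5960

n × s:
i: (-9)·(-15) - 3·(-10) = 135 - (-30) = 165
j: 3·10 - (-10)·(-15) = 30 - 150 = -120
k: (-10)·(-10) - (-9)·10 = 100 - (-90) = 190
n × s = (165, -120, 190)
m · (n × s) = 14·165 + (-13)·(-120) + 11·190 = 2310 + 1560 + 2090 = 5960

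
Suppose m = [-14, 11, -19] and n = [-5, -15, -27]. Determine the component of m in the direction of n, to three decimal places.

m · n = (-14)·(-5) + 11·(-15) + (-19)·(-27) = 70 - 165 + 513 = 418
|n| = √(25 + 225 + 729) = √979 ≈ 31.2890
comp_n m = 418 / √979 ≈ 13.359

13.359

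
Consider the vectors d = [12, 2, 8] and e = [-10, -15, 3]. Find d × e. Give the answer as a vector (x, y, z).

(126, -116, -160)

i: 2·3 - 8·(-15) = 6 - (-120) = 126
j: 8·(-10) - 12·3 = -80 - 36 = -116
k: 12·(-15) - 2·(-10) = -180 - (-20) = -160
d × e = (126, -116, -160)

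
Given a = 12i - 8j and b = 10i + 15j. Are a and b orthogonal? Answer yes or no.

a · b = 12·10 + (-8)·15 = 120 - 120 = 0
Zero, so the vectors are orthogonal.

yes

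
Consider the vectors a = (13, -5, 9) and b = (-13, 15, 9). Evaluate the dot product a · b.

-163

a · b = 13·(-13) + (-5)·15 + 9·9 = -169 - 75 + 81 = -163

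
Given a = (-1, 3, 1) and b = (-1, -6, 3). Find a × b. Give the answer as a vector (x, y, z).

i: 3·3 - 1·(-6) = 9 - (-6) = 15
j: 1·(-1) - (-1)·3 = -1 - (-3) = 2
k: (-1)·(-6) - 3·(-1) = 6 - (-3) = 9
a × b = (15, 2, 9)

(15, 2, 9)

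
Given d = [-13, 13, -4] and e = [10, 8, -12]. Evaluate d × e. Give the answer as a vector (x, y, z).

(-124, -196, -234)

i: 13·(-12) - (-4)·8 = -156 - (-32) = -124
j: (-4)·10 - (-13)·(-12) = -40 - 156 = -196
k: (-13)·8 - 13·10 = -104 - 130 = -234
d × e = (-124, -196, -234)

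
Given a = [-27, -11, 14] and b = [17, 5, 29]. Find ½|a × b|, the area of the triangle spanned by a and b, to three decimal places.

i: (-11)·29 - 14·5 = -319 - 70 = -389
j: 14·17 - (-27)·29 = 238 - (-783) = 1021
k: (-27)·5 - (-11)·17 = -135 - (-187) = 52
a × b = (-389, 1021, 52)
|a × b| = √((-389)² + 1021² + 52²) = √1196466 ≈ 1093.8309
area = ½ · 1093.8309 ≈ 546.915

546.915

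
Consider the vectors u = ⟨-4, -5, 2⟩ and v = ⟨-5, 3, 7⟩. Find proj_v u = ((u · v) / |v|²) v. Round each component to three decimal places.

u · v = (-4)·(-5) + (-5)·3 + 2·7 = 20 - 15 + 14 = 19
|v|² = 25 + 9 + 49 = 83
proj_v u = (19/83) · (-5, 3, 7) ≈ (-1.145, 0.687, 1.602)

(-1.145, 0.687, 1.602)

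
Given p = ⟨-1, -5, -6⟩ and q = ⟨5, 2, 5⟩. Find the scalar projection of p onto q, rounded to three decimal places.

p · q = (-1)·5 + (-5)·2 + (-6)·5 = -5 - 10 - 30 = -45
|q| = √(25 + 4 + 25) = √54 ≈ 7.3485
comp_q p = -45 / √54 ≈ -6.124

-6.124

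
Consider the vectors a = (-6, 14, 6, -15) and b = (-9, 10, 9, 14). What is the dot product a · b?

a · b = (-6)·(-9) + 14·10 + 6·9 + (-15)·14 = 54 + 140 + 54 - 210 = 38

38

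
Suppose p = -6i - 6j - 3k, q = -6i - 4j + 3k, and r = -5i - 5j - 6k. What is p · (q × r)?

q × r:
i: (-4)·(-6) - 3·(-5) = 24 - (-15) = 39
j: 3·(-5) - (-6)·(-6) = -15 - 36 = -51
k: (-6)·(-5) - (-4)·(-5) = 30 - 20 = 10
q × r = (39, -51, 10)
p · (q × r) = (-6)·39 + (-6)·(-51) + (-3)·10 = -234 + 306 - 30 = 42

42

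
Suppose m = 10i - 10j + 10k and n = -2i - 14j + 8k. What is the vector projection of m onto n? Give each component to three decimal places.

m · n = 10·(-2) + (-10)·(-14) + 10·8 = -20 + 140 + 80 = 200
|n|² = 4 + 196 + 64 = 264
proj_n m = (200/264) · (-2, -14, 8) ≈ (-1.515, -10.606, 6.061)

(-1.515, -10.606, 6.061)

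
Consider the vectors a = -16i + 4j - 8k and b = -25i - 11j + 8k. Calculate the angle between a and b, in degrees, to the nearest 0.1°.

56.0

a · b = (-16)·(-25) + 4·(-11) + (-8)·8 = 400 - 44 - 64 = 292
|a|² = 256 + 16 + 64 = 336,  |a| = √336 ≈ 18.330303
|b|² = 625 + 121 + 64 = 810,  |b| = √810 ≈ 28.460499
cos θ = 292 / (18.330303 · 28.460499) ≈ 0.55972
θ = arccos(0.55972) ≈ 56.0°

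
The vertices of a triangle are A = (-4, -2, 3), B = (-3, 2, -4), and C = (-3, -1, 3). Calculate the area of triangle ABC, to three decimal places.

AB = (1, 4, -7),  AC = (1, 1, 0)
i: 4·0 - (-7)·1 = 0 - (-7) = 7
j: (-7)·1 - 1·0 = -7 - 0 = -7
k: 1·1 - 4·1 = 1 - 4 = -3
AB × AC = (7, -7, -3)
|AB × AC| = √107 ≈ 10.3441
area = ½ · 10.3441 ≈ 5.172

5.172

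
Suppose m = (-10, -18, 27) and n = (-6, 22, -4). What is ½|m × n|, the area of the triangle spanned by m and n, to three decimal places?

i: (-18)·(-4) - 27·22 = 72 - 594 = -522
j: 27·(-6) - (-10)·(-4) = -162 - 40 = -202
k: (-10)·22 - (-18)·(-6) = -220 - 108 = -328
m × n = (-522, -202, -328)
|m × n| = √((-522)² + (-202)² + (-328)²) = √420872 ≈ 648.7465
area = ½ · 648.7465 ≈ 324.373

324.373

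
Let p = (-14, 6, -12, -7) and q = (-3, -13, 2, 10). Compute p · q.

-130

p · q = (-14)·(-3) + 6·(-13) + (-12)·2 + (-7)·10 = 42 - 78 - 24 - 70 = -130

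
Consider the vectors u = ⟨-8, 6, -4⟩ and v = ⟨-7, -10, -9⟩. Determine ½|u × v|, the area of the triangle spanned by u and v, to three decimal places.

i: 6·(-9) - (-4)·(-10) = -54 - 40 = -94
j: (-4)·(-7) - (-8)·(-9) = 28 - 72 = -44
k: (-8)·(-10) - 6·(-7) = 80 - (-42) = 122
u × v = (-94, -44, 122)
|u × v| = √((-94)² + (-44)² + 122²) = √25656 ≈ 160.1749
area = ½ · 160.1749 ≈ 80.087

80.087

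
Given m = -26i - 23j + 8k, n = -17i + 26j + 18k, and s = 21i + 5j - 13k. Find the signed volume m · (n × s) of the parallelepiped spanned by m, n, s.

2469

n × s:
i: 26·(-13) - 18·5 = -338 - 90 = -428
j: 18·21 - (-17)·(-13) = 378 - 221 = 157
k: (-17)·5 - 26·21 = -85 - 546 = -631
n × s = (-428, 157, -631)
m · (n × s) = (-26)·(-428) + (-23)·157 + 8·(-631) = 11128 - 3611 - 5048 = 2469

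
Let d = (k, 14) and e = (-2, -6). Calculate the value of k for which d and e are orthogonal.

-42

d · e = k·(-2) + 14·(-6) = -84 - 2k
Set equal to 0: -2k = 84, so k = -42.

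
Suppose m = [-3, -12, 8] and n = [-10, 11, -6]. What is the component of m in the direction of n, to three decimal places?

-9.357

m · n = (-3)·(-10) + (-12)·11 + 8·(-6) = 30 - 132 - 48 = -150
|n| = √(100 + 121 + 36) = √257 ≈ 16.0312
comp_n m = -150 / √257 ≈ -9.357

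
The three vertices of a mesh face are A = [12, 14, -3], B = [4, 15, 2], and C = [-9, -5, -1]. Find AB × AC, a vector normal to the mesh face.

(97, -89, 173)

AB = (-8, 1, 5)
AC = (-21, -19, 2)
i: 1·2 - 5·(-19) = 2 - (-95) = 97
j: 5·(-21) - (-8)·2 = -105 - (-16) = -89
k: (-8)·(-19) - 1·(-21) = 152 - (-21) = 173
AB × AC = (97, -89, 173)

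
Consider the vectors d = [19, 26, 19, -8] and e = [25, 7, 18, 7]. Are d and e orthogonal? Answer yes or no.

no

d · e = 19·25 + 26·7 + 19·18 + (-8)·7 = 475 + 182 + 342 - 56 = 943
Nonzero, so the vectors are not orthogonal.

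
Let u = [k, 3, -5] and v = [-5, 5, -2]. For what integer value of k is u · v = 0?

5

u · v = k·(-5) + 3·5 + (-5)·(-2) = 25 - 5k
Set equal to 0: -5k = -25, so k = 5.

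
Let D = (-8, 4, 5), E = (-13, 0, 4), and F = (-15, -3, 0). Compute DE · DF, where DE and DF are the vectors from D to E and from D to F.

68

DE = E − D = (-5, -4, -1)
DF = F − D = (-7, -7, -5)
DE · DF = (-5)·(-7) + (-4)·(-7) + (-1)·(-5) = 35 + 28 + 5 = 68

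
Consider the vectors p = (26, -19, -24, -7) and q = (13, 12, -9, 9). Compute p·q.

p · q = 26·13 + (-19)·12 + (-24)·(-9) + (-7)·9 = 338 - 228 + 216 - 63 = 263

263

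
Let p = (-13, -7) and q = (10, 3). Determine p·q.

-151

p · q = (-13)·10 + (-7)·3 = -130 - 21 = -151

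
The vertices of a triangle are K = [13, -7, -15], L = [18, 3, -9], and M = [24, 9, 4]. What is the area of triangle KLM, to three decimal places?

51.422

KL = (5, 10, 6),  KM = (11, 16, 19)
i: 10·19 - 6·16 = 190 - 96 = 94
j: 6·11 - 5·19 = 66 - 95 = -29
k: 5·16 - 10·11 = 80 - 110 = -30
KL × KM = (94, -29, -30)
|KL × KM| = √10577 ≈ 102.8445
area = ½ · 102.8445 ≈ 51.422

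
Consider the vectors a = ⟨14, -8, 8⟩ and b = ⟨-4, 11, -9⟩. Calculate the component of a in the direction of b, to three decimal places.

-14.629

a · b = 14·(-4) + (-8)·11 + 8·(-9) = -56 - 88 - 72 = -216
|b| = √(16 + 121 + 81) = √218 ≈ 14.7648
comp_b a = -216 / √218 ≈ -14.629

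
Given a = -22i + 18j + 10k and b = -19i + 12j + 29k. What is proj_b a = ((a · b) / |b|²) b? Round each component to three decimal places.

(-13.043, 8.238, 19.908)

a · b = (-22)·(-19) + 18·12 + 10·29 = 418 + 216 + 290 = 924
|b|² = 361 + 144 + 841 = 1346
proj_b a = (924/1346) · (-19, 12, 29) ≈ (-13.043, 8.238, 19.908)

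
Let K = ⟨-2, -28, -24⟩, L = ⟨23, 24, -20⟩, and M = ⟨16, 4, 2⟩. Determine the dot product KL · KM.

KL = L − K = (25, 52, 4)
KM = M − K = (18, 32, 26)
KL · KM = 25·18 + 52·32 + 4·26 = 450 + 1664 + 104 = 2218

2218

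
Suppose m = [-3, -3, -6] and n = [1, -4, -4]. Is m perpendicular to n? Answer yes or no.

no

m · n = (-3)·1 + (-3)·(-4) + (-6)·(-4) = -3 + 12 + 24 = 33
Nonzero, so the vectors are not orthogonal.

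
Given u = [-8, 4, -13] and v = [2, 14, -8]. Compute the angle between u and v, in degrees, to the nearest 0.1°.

u · v = (-8)·2 + 4·14 + (-13)·(-8) = -16 + 56 + 104 = 144
|u|² = 64 + 16 + 169 = 249,  |u| = √249 ≈ 15.779734
|v|² = 4 + 196 + 64 = 264,  |v| = √264 ≈ 16.248077
cos θ = 144 / (15.779734 · 16.248077) ≈ 0.56164
θ = arccos(0.56164) ≈ 55.8°

55.8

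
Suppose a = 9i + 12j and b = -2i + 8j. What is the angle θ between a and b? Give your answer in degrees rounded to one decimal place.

a · b = 9·(-2) + 12·8 = -18 + 96 = 78
|a|² = 81 + 144 = 225,  |a| = √225 ≈ 15.000000
|b|² = 4 + 64 = 68,  |b| = √68 ≈ 8.246211
cos θ = 78 / (15.000000 · 8.246211) ≈ 0.63059
θ = arccos(0.63059) ≈ 50.9°

50.9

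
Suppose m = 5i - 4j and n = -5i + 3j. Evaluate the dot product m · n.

-37

m · n = 5·(-5) + (-4)·3 = -25 - 12 = -37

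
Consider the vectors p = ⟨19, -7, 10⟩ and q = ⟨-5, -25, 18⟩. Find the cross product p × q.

(124, -392, -510)

i: (-7)·18 - 10·(-25) = -126 - (-250) = 124
j: 10·(-5) - 19·18 = -50 - 342 = -392
k: 19·(-25) - (-7)·(-5) = -475 - 35 = -510
p × q = (124, -392, -510)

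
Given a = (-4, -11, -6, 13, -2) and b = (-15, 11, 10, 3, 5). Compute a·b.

a · b = (-4)·(-15) + (-11)·11 + (-6)·10 + 13·3 + (-2)·5 = 60 - 121 - 60 + 39 - 10 = -92

-92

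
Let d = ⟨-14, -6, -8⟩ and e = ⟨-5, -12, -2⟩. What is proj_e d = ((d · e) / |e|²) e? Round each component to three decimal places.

(-4.566, -10.960, -1.827)

d · e = (-14)·(-5) + (-6)·(-12) + (-8)·(-2) = 70 + 72 + 16 = 158
|e|² = 25 + 144 + 4 = 173
proj_e d = (158/173) · (-5, -12, -2) ≈ (-4.566, -10.960, -1.827)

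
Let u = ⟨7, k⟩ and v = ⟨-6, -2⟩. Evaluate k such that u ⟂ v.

-21

u · v = 7·(-6) + k·(-2) = -42 - 2k
Set equal to 0: -2k = 42, so k = -21.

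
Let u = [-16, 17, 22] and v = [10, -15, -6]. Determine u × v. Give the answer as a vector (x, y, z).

(228, 124, 70)

i: 17·(-6) - 22·(-15) = -102 - (-330) = 228
j: 22·10 - (-16)·(-6) = 220 - 96 = 124
k: (-16)·(-15) - 17·10 = 240 - 170 = 70
u × v = (228, 124, 70)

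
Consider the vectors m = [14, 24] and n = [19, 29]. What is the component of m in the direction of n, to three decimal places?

m · n = 14·19 + 24·29 = 266 + 696 = 962
|n| = √(361 + 841) = √1202 ≈ 34.6699
comp_n m = 962 / √1202 ≈ 27.747

27.747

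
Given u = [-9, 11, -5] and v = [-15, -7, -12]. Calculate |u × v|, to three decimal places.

284.538

i: 11·(-12) - (-5)·(-7) = -132 - 35 = -167
j: (-5)·(-15) - (-9)·(-12) = 75 - 108 = -33
k: (-9)·(-7) - 11·(-15) = 63 - (-165) = 228
u × v = (-167, -33, 228)
|u × v| = √((-167)² + (-33)² + 228²) = √80962 ≈ 284.5382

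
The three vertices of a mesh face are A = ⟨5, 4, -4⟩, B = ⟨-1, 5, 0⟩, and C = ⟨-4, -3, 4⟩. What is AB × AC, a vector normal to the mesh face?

AB = (-6, 1, 4)
AC = (-9, -7, 8)
i: 1·8 - 4·(-7) = 8 - (-28) = 36
j: 4·(-9) - (-6)·8 = -36 - (-48) = 12
k: (-6)·(-7) - 1·(-9) = 42 - (-9) = 51
AB × AC = (36, 12, 51)

(36, 12, 51)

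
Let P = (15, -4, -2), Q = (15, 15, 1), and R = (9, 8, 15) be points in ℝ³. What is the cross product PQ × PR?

PQ = (0, 19, 3)
PR = (-6, 12, 17)
i: 19·17 - 3·12 = 323 - 36 = 287
j: 3·(-6) - 0·17 = -18 - 0 = -18
k: 0·12 - 19·(-6) = 0 - (-114) = 114
PQ × PR = (287, -18, 114)

(287, -18, 114)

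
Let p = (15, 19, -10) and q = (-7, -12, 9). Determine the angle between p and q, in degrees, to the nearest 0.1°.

167.3

p · q = 15·(-7) + 19·(-12) + (-10)·9 = -105 - 228 - 90 = -423
|p|² = 225 + 361 + 100 = 686,  |p| = √686 ≈ 26.191602
|q|² = 49 + 144 + 81 = 274,  |q| = √274 ≈ 16.552945
cos θ = -423 / (26.191602 · 16.552945) ≈ -0.97567
θ = arccos(-0.97567) ≈ 167.3°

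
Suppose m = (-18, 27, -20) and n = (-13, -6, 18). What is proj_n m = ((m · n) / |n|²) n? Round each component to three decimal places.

(7.078, 3.267, -9.800)

m · n = (-18)·(-13) + 27·(-6) + (-20)·18 = 234 - 162 - 360 = -288
|n|² = 169 + 36 + 324 = 529
proj_n m = (-288/529) · (-13, -6, 18) ≈ (7.078, 3.267, -9.800)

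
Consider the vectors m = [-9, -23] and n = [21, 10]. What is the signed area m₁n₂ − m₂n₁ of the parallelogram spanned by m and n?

393

(-9)·10 - (-23)·21 = -90 - (-483) = 393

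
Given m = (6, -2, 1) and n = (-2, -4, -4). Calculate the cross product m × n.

(12, 22, -28)

i: (-2)·(-4) - 1·(-4) = 8 - (-4) = 12
j: 1·(-2) - 6·(-4) = -2 - (-24) = 22
k: 6·(-4) - (-2)·(-2) = -24 - 4 = -28
m × n = (12, 22, -28)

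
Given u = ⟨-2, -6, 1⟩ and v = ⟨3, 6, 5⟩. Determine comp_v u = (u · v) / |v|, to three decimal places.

-4.422

u · v = (-2)·3 + (-6)·6 + 1·5 = -6 - 36 + 5 = -37
|v| = √(9 + 36 + 25) = √70 ≈ 8.3666
comp_v u = -37 / √70 ≈ -4.422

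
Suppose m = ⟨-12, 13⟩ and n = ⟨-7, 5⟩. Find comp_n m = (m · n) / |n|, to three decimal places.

17.321

m · n = (-12)·(-7) + 13·5 = 84 + 65 = 149
|n| = √(49 + 25) = √74 ≈ 8.6023
comp_n m = 149 / √74 ≈ 17.321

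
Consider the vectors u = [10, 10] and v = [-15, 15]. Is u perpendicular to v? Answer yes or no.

yes

u · v = 10·(-15) + 10·15 = -150 + 150 = 0
Zero, so the vectors are orthogonal.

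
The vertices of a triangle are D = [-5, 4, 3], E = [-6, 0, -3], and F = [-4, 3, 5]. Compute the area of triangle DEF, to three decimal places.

7.697

DE = (-1, -4, -6),  DF = (1, -1, 2)
i: (-4)·2 - (-6)·(-1) = -8 - 6 = -14
j: (-6)·1 - (-1)·2 = -6 - (-2) = -4
k: (-1)·(-1) - (-4)·1 = 1 - (-4) = 5
DE × DF = (-14, -4, 5)
|DE × DF| = √237 ≈ 15.3948
area = ½ · 15.3948 ≈ 7.697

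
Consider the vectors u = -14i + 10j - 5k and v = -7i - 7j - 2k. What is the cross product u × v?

i: 10·(-2) - (-5)·(-7) = -20 - 35 = -55
j: (-5)·(-7) - (-14)·(-2) = 35 - 28 = 7
k: (-14)·(-7) - 10·(-7) = 98 - (-70) = 168
u × v = (-55, 7, 168)

(-55, 7, 168)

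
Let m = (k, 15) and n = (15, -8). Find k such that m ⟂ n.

8

m · n = k·15 + 15·(-8) = -120 + 15k
Set equal to 0: 15k = 120, so k = 8.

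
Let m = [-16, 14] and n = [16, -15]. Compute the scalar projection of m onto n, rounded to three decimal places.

-21.248

m · n = (-16)·16 + 14·(-15) = -256 - 210 = -466
|n| = √(256 + 225) = √481 ≈ 21.9317
comp_n m = -466 / √481 ≈ -21.248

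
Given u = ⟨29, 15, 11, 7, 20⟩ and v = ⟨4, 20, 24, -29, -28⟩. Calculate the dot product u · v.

-83

u · v = 29·4 + 15·20 + 11·24 + 7·(-29) + 20·(-28) = 116 + 300 + 264 - 203 - 560 = -83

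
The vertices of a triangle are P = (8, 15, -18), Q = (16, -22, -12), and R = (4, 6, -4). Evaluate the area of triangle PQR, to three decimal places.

265.609

PQ = (8, -37, 6),  PR = (-4, -9, 14)
i: (-37)·14 - 6·(-9) = -518 - (-54) = -464
j: 6·(-4) - 8·14 = -24 - 112 = -136
k: 8·(-9) - (-37)·(-4) = -72 - 148 = -220
PQ × PR = (-464, -136, -220)
|PQ × PR| = √282192 ≈ 531.2175
area = ½ · 531.2175 ≈ 265.609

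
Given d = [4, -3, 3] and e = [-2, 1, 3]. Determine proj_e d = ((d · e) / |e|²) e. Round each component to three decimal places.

d · e = 4·(-2) + (-3)·1 + 3·3 = -8 - 3 + 9 = -2
|e|² = 4 + 1 + 9 = 14
proj_e d = (-2/14) · (-2, 1, 3) ≈ (0.286, -0.143, -0.429)

(0.286, -0.143, -0.429)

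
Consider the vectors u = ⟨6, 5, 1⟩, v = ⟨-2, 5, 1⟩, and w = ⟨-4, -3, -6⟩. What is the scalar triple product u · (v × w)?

-216

v × w:
i: 5·(-6) - 1·(-3) = -30 - (-3) = -27
j: 1·(-4) - (-2)·(-6) = -4 - 12 = -16
k: (-2)·(-3) - 5·(-4) = 6 - (-20) = 26
v × w = (-27, -16, 26)
u · (v × w) = 6·(-27) + 5·(-16) + 1·26 = -162 - 80 + 26 = -216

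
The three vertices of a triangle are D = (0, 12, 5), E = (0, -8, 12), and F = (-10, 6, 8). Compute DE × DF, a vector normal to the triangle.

(-18, -70, -200)

DE = (0, -20, 7)
DF = (-10, -6, 3)
i: (-20)·3 - 7·(-6) = -60 - (-42) = -18
j: 7·(-10) - 0·3 = -70 - 0 = -70
k: 0·(-6) - (-20)·(-10) = 0 - 200 = -200
DE × DF = (-18, -70, -200)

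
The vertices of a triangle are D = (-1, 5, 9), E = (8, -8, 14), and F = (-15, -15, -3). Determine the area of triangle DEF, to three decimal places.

222.499

DE = (9, -13, 5),  DF = (-14, -20, -12)
i: (-13)·(-12) - 5·(-20) = 156 - (-100) = 256
j: 5·(-14) - 9·(-12) = -70 - (-108) = 38
k: 9·(-20) - (-13)·(-14) = -180 - 182 = -362
DE × DF = (256, 38, -362)
|DE × DF| = √198024 ≈ 444.9989
area = ½ · 444.9989 ≈ 222.499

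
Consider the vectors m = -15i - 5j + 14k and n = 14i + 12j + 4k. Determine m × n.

i: (-5)·4 - 14·12 = -20 - 168 = -188
j: 14·14 - (-15)·4 = 196 - (-60) = 256
k: (-15)·12 - (-5)·14 = -180 - (-70) = -110
m × n = (-188, 256, -110)

(-188, 256, -110)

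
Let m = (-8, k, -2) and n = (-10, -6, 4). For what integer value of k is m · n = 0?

12

m · n = (-8)·(-10) + k·(-6) + (-2)·4 = 72 - 6k
Set equal to 0: -6k = -72, so k = 12.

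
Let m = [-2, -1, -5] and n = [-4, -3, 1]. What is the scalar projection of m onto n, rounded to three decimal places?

1.177

m · n = (-2)·(-4) + (-1)·(-3) + (-5)·1 = 8 + 3 - 5 = 6
|n| = √(16 + 9 + 1) = √26 ≈ 5.0990
comp_n m = 6 / √26 ≈ 1.177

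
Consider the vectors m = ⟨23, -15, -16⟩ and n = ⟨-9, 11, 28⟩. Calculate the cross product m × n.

i: (-15)·28 - (-16)·11 = -420 - (-176) = -244
j: (-16)·(-9) - 23·28 = 144 - 644 = -500
k: 23·11 - (-15)·(-9) = 253 - 135 = 118
m × n = (-244, -500, 118)

(-244, -500, 118)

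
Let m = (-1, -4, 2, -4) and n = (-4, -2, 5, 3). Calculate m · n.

m · n = (-1)·(-4) + (-4)·(-2) + 2·5 + (-4)·3 = 4 + 8 + 10 - 12 = 10

10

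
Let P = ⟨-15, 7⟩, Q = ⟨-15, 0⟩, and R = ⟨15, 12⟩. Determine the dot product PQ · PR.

-35

PQ = Q − P = (0, -7)
PR = R − P = (30, 5)
PQ · PR = 0·30 + (-7)·5 = 0 - 35 = -35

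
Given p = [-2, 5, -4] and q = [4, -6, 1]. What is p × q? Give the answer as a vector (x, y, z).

(-19, -14, -8)

i: 5·1 - (-4)·(-6) = 5 - 24 = -19
j: (-4)·4 - (-2)·1 = -16 - (-2) = -14
k: (-2)·(-6) - 5·4 = 12 - 20 = -8
p × q = (-19, -14, -8)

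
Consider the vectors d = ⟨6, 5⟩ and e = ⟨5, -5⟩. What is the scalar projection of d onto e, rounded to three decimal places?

d · e = 6·5 + 5·(-5) = 30 - 25 = 5
|e| = √(25 + 25) = √50 ≈ 7.0711
comp_e d = 5 / √50 ≈ 0.707

0.707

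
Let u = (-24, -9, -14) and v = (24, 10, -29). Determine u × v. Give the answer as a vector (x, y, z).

i: (-9)·(-29) - (-14)·10 = 261 - (-140) = 401
j: (-14)·24 - (-24)·(-29) = -336 - 696 = -1032
k: (-24)·10 - (-9)·24 = -240 - (-216) = -24
u × v = (401, -1032, -24)

(401, -1032, -24)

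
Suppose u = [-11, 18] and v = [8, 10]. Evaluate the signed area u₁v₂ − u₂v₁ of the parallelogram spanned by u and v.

(-11)·10 - 18·8 = -110 - 144 = -254

-254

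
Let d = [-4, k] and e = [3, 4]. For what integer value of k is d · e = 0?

d · e = (-4)·3 + k·4 = -12 + 4k
Set equal to 0: 4k = 12, so k = 3.

3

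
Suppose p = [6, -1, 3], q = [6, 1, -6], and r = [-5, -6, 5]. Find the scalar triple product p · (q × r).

-279

q × r:
i: 1·5 - (-6)·(-6) = 5 - 36 = -31
j: (-6)·(-5) - 6·5 = 30 - 30 = 0
k: 6·(-6) - 1·(-5) = -36 - (-5) = -31
q × r = (-31, 0, -31)
p · (q × r) = 6·(-31) + (-1)·0 + 3·(-31) = -186 + 0 - 93 = -279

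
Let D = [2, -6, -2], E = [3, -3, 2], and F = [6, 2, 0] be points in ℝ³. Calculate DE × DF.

DE = (1, 3, 4)
DF = (4, 8, 2)
i: 3·2 - 4·8 = 6 - 32 = -26
j: 4·4 - 1·2 = 16 - 2 = 14
k: 1·8 - 3·4 = 8 - 12 = -4
DE × DF = (-26, 14, -4)

(-26, 14, -4)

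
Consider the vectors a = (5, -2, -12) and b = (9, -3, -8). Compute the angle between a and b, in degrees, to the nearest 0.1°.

25.8

a · b = 5·9 + (-2)·(-3) + (-12)·(-8) = 45 + 6 + 96 = 147
|a|² = 25 + 4 + 144 = 173,  |a| = √173 ≈ 13.152946
|b|² = 81 + 9 + 64 = 154,  |b| = √154 ≈ 12.409674
cos θ = 147 / (13.152946 · 12.409674) ≈ 0.90060
θ = arccos(0.90060) ≈ 25.8°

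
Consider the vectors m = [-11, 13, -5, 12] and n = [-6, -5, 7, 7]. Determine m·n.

m · n = (-11)·(-6) + 13·(-5) + (-5)·7 + 12·7 = 66 - 65 - 35 + 84 = 50

50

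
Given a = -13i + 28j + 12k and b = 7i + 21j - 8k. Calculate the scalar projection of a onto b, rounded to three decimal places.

a · b = (-13)·7 + 28·21 + 12·(-8) = -91 + 588 - 96 = 401
|b| = √(49 + 441 + 64) = √554 ≈ 23.5372
comp_b a = 401 / √554 ≈ 17.037

17.037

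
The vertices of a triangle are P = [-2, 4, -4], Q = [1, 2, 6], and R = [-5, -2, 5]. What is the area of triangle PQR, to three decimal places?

PQ = (3, -2, 10),  PR = (-3, -6, 9)
i: (-2)·9 - 10·(-6) = -18 - (-60) = 42
j: 10·(-3) - 3·9 = -30 - 27 = -57
k: 3·(-6) - (-2)·(-3) = -18 - 6 = -24
PQ × PR = (42, -57, -24)
|PQ × PR| = √5589 ≈ 74.7596
area = ½ · 74.7596 ≈ 37.380

37.380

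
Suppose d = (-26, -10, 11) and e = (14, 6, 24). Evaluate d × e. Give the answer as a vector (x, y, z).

(-306, 778, -16)

i: (-10)·24 - 11·6 = -240 - 66 = -306
j: 11·14 - (-26)·24 = 154 - (-624) = 778
k: (-26)·6 - (-10)·14 = -156 - (-140) = -16
d × e = (-306, 778, -16)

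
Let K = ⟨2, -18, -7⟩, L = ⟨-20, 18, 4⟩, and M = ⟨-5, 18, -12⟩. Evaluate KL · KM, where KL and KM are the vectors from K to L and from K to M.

1395

KL = L − K = (-22, 36, 11)
KM = M − K = (-7, 36, -5)
KL · KM = (-22)·(-7) + 36·36 + 11·(-5) = 154 + 1296 - 55 = 1395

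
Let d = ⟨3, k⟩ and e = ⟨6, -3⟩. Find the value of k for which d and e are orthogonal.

6

d · e = 3·6 + k·(-3) = 18 - 3k
Set equal to 0: -3k = -18, so k = 6.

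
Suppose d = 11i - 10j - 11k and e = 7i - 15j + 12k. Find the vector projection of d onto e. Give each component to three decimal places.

d · e = 11·7 + (-10)·(-15) + (-11)·12 = 77 + 150 - 132 = 95
|e|² = 49 + 225 + 144 = 418
proj_e d = (95/418) · (7, -15, 12) ≈ (1.591, -3.409, 2.727)

(1.591, -3.409, 2.727)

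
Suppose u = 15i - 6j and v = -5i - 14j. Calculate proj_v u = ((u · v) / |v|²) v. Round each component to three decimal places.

u · v = 15·(-5) + (-6)·(-14) = -75 + 84 = 9
|v|² = 25 + 196 = 221
proj_v u = (9/221) · (-5, -14) ≈ (-0.204, -0.570)

(-0.204, -0.570)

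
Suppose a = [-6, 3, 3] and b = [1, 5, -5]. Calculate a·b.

a · b = (-6)·1 + 3·5 + 3·(-5) = -6 + 15 - 15 = -6

-6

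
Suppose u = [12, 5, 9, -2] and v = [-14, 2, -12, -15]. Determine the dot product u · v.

-236

u · v = 12·(-14) + 5·2 + 9·(-12) + (-2)·(-15) = -168 + 10 - 108 + 30 = -236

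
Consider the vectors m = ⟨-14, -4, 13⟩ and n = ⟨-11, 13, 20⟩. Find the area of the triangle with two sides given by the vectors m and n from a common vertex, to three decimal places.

i: (-4)·20 - 13·13 = -80 - 169 = -249
j: 13·(-11) - (-14)·20 = -143 - (-280) = 137
k: (-14)·13 - (-4)·(-11) = -182 - 44 = -226
m × n = (-249, 137, -226)
|m × n| = √((-249)² + 137² + (-226)²) = √131846 ≈ 363.1060
area = ½ · 363.1060 ≈ 181.553

181.553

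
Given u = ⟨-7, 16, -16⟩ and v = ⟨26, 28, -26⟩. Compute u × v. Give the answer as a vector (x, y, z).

(32, -598, -612)

i: 16·(-26) - (-16)·28 = -416 - (-448) = 32
j: (-16)·26 - (-7)·(-26) = -416 - 182 = -598
k: (-7)·28 - 16·26 = -196 - 416 = -612
u × v = (32, -598, -612)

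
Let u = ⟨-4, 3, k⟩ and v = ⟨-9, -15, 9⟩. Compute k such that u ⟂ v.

u · v = (-4)·(-9) + 3·(-15) + k·9 = -9 + 9k
Set equal to 0: 9k = 9, so k = 1.

1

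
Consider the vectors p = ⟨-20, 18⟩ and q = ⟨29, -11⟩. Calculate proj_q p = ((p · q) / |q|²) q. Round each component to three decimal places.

p · q = (-20)·29 + 18·(-11) = -580 - 198 = -778
|q|² = 841 + 121 = 962
proj_q p = (-778/962) · (29, -11) ≈ (-23.453, 8.896)

(-23.453, 8.896)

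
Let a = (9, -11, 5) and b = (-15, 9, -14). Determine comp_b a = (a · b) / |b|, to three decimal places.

a · b = 9·(-15) + (-11)·9 + 5·(-14) = -135 - 99 - 70 = -304
|b| = √(225 + 81 + 196) = √502 ≈ 22.4054
comp_b a = -304 / √502 ≈ -13.568

-13.568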